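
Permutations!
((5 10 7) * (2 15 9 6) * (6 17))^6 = (2 15 9 17 6)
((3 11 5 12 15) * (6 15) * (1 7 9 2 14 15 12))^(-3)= ((1 7 9 2 14 15 3 11 5)(6 12))^(-3)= (1 3 2)(5 15 9)(6 12)(7 11 14)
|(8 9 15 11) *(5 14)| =|(5 14)(8 9 15 11)| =4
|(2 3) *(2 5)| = |(2 3 5)| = 3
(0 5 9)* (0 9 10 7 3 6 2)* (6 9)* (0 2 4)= [5, 1, 2, 9, 0, 10, 4, 3, 8, 6, 7]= (0 5 10 7 3 9 6 4)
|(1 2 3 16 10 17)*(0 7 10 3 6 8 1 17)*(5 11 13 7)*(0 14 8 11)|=|(17)(0 5)(1 2 6 11 13 7 10 14 8)(3 16)|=18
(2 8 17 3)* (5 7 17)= (2 8 5 7 17 3)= [0, 1, 8, 2, 4, 7, 6, 17, 5, 9, 10, 11, 12, 13, 14, 15, 16, 3]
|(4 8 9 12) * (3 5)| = 4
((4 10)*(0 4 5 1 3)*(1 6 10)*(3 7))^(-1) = (0 3 7 1 4)(5 10 6)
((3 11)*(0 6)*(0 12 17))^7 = (0 17 12 6)(3 11)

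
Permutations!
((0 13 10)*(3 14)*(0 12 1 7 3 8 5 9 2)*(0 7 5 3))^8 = ((0 13 10 12 1 5 9 2 7)(3 14 8))^8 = (0 7 2 9 5 1 12 10 13)(3 8 14)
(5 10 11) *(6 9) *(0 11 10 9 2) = (0 11 5 9 6 2) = [11, 1, 0, 3, 4, 9, 2, 7, 8, 6, 10, 5]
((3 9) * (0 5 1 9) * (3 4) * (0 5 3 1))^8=((0 3 5)(1 9 4))^8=(0 5 3)(1 4 9)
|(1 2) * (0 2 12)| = |(0 2 1 12)| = 4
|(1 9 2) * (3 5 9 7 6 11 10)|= 9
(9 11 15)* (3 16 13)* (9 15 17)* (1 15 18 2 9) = [0, 15, 9, 16, 4, 5, 6, 7, 8, 11, 10, 17, 12, 3, 14, 18, 13, 1, 2] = (1 15 18 2 9 11 17)(3 16 13)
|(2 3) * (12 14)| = 2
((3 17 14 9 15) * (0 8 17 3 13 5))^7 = (0 5 13 15 9 14 17 8)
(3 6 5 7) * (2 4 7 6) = (2 4 7 3)(5 6) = [0, 1, 4, 2, 7, 6, 5, 3]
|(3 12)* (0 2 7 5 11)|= 10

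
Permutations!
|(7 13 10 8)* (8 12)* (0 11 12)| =7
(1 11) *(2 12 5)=(1 11)(2 12 5)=[0, 11, 12, 3, 4, 2, 6, 7, 8, 9, 10, 1, 5]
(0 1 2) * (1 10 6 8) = (0 10 6 8 1 2) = [10, 2, 0, 3, 4, 5, 8, 7, 1, 9, 6]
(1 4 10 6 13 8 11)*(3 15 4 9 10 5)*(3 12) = (1 9 10 6 13 8 11)(3 15 4 5 12) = [0, 9, 2, 15, 5, 12, 13, 7, 11, 10, 6, 1, 3, 8, 14, 4]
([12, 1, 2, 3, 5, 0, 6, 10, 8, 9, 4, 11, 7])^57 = (0 10)(4 12)(5 7)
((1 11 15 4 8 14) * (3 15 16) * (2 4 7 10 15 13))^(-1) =((1 11 16 3 13 2 4 8 14)(7 10 15))^(-1) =(1 14 8 4 2 13 3 16 11)(7 15 10)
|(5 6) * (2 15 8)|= 6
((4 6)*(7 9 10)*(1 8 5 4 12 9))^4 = (1 6 7 4 10 5 9 8 12) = ((1 8 5 4 6 12 9 10 7))^4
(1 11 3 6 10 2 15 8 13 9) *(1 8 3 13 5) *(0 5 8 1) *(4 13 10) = [5, 11, 15, 6, 13, 0, 4, 7, 8, 1, 2, 10, 12, 9, 14, 3] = (0 5)(1 11 10 2 15 3 6 4 13 9)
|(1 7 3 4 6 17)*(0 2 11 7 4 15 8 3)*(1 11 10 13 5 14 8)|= 15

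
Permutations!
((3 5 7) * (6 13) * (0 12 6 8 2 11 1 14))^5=((0 12 6 13 8 2 11 1 14)(3 5 7))^5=(0 2 12 11 6 1 13 14 8)(3 7 5)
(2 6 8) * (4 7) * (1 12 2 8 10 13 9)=[0, 12, 6, 3, 7, 5, 10, 4, 8, 1, 13, 11, 2, 9]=(1 12 2 6 10 13 9)(4 7)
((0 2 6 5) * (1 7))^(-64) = ((0 2 6 5)(1 7))^(-64) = (7)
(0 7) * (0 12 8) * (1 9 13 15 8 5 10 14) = [7, 9, 2, 3, 4, 10, 6, 12, 0, 13, 14, 11, 5, 15, 1, 8] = (0 7 12 5 10 14 1 9 13 15 8)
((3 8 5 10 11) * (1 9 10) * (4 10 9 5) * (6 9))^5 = ((1 5)(3 8 4 10 11)(6 9))^5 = (11)(1 5)(6 9)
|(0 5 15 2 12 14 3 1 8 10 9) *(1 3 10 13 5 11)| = 12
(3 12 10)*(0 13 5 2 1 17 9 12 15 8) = (0 13 5 2 1 17 9 12 10 3 15 8) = [13, 17, 1, 15, 4, 2, 6, 7, 0, 12, 3, 11, 10, 5, 14, 8, 16, 9]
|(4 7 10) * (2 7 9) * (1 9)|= 6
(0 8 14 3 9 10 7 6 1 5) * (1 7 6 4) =[8, 5, 2, 9, 1, 0, 7, 4, 14, 10, 6, 11, 12, 13, 3] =(0 8 14 3 9 10 6 7 4 1 5)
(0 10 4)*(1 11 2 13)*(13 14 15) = (0 10 4)(1 11 2 14 15 13) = [10, 11, 14, 3, 0, 5, 6, 7, 8, 9, 4, 2, 12, 1, 15, 13]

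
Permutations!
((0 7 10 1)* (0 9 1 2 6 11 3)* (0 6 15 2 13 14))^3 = ((0 7 10 13 14)(1 9)(2 15)(3 6 11))^3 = (0 13 7 14 10)(1 9)(2 15)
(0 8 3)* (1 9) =(0 8 3)(1 9) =[8, 9, 2, 0, 4, 5, 6, 7, 3, 1]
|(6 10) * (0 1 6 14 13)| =6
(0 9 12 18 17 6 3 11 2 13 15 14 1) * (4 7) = (0 9 12 18 17 6 3 11 2 13 15 14 1)(4 7) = [9, 0, 13, 11, 7, 5, 3, 4, 8, 12, 10, 2, 18, 15, 1, 14, 16, 6, 17]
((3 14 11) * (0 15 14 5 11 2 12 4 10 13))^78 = (0 10 12 14)(2 15 13 4)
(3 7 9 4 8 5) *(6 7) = (3 6 7 9 4 8 5) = [0, 1, 2, 6, 8, 3, 7, 9, 5, 4]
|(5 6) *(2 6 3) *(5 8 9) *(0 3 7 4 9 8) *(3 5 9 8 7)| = |(9)(0 5 3 2 6)(4 8 7)| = 15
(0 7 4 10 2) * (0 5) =(0 7 4 10 2 5) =[7, 1, 5, 3, 10, 0, 6, 4, 8, 9, 2]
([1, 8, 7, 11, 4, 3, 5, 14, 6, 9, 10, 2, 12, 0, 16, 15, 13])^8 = (0 7 5)(1 14 3)(2 6 13)(8 16 11)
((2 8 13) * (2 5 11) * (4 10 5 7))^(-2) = (2 5 4 13)(7 8 11 10)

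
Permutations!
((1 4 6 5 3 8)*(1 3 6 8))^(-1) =(1 3 8 4)(5 6)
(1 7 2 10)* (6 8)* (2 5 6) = (1 7 5 6 8 2 10) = [0, 7, 10, 3, 4, 6, 8, 5, 2, 9, 1]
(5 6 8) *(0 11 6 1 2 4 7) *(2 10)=(0 11 6 8 5 1 10 2 4 7)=[11, 10, 4, 3, 7, 1, 8, 0, 5, 9, 2, 6]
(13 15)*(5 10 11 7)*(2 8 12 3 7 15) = (2 8 12 3 7 5 10 11 15 13) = [0, 1, 8, 7, 4, 10, 6, 5, 12, 9, 11, 15, 3, 2, 14, 13]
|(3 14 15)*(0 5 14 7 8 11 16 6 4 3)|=28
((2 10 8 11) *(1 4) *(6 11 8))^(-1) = ((1 4)(2 10 6 11))^(-1) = (1 4)(2 11 6 10)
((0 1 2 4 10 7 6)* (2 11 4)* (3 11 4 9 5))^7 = (0 1 4 10 7 6)(3 5 9 11)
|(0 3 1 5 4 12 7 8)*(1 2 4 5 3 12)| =|(0 12 7 8)(1 3 2 4)| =4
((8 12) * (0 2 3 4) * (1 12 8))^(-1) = (0 4 3 2)(1 12) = ((0 2 3 4)(1 12))^(-1)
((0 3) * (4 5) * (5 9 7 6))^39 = (0 3)(4 5 6 7 9)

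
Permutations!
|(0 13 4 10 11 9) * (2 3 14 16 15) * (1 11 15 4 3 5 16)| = |(0 13 3 14 1 11 9)(2 5 16 4 10 15)| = 42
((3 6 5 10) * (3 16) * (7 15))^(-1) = (3 16 10 5 6)(7 15) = ((3 6 5 10 16)(7 15))^(-1)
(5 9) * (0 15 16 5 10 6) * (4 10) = (0 15 16 5 9 4 10 6) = [15, 1, 2, 3, 10, 9, 0, 7, 8, 4, 6, 11, 12, 13, 14, 16, 5]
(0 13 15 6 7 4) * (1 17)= (0 13 15 6 7 4)(1 17)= [13, 17, 2, 3, 0, 5, 7, 4, 8, 9, 10, 11, 12, 15, 14, 6, 16, 1]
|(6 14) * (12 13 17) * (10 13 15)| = |(6 14)(10 13 17 12 15)| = 10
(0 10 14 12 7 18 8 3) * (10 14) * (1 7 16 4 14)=[1, 7, 2, 0, 14, 5, 6, 18, 3, 9, 10, 11, 16, 13, 12, 15, 4, 17, 8]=(0 1 7 18 8 3)(4 14 12 16)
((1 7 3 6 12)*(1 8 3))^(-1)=((1 7)(3 6 12 8))^(-1)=(1 7)(3 8 12 6)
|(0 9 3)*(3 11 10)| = 5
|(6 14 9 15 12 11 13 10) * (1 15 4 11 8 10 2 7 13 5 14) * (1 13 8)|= 30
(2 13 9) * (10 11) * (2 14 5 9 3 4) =[0, 1, 13, 4, 2, 9, 6, 7, 8, 14, 11, 10, 12, 3, 5] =(2 13 3 4)(5 9 14)(10 11)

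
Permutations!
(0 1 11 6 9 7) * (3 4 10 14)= (0 1 11 6 9 7)(3 4 10 14)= [1, 11, 2, 4, 10, 5, 9, 0, 8, 7, 14, 6, 12, 13, 3]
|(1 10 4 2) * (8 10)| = 5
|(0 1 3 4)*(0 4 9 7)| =5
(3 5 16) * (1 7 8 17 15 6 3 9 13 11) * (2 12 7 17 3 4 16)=(1 17 15 6 4 16 9 13 11)(2 12 7 8 3 5)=[0, 17, 12, 5, 16, 2, 4, 8, 3, 13, 10, 1, 7, 11, 14, 6, 9, 15]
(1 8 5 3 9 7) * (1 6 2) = (1 8 5 3 9 7 6 2) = [0, 8, 1, 9, 4, 3, 2, 6, 5, 7]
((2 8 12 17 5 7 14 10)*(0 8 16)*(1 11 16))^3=((0 8 12 17 5 7 14 10 2 1 11 16))^3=(0 17 14 1)(2 16 12 7)(5 10 11 8)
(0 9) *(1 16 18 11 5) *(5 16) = [9, 5, 2, 3, 4, 1, 6, 7, 8, 0, 10, 16, 12, 13, 14, 15, 18, 17, 11] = (0 9)(1 5)(11 16 18)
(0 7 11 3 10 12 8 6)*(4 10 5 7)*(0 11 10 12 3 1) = (0 4 12 8 6 11 1)(3 5 7 10) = [4, 0, 2, 5, 12, 7, 11, 10, 6, 9, 3, 1, 8]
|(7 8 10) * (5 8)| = |(5 8 10 7)| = 4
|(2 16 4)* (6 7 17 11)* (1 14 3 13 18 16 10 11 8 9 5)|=16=|(1 14 3 13 18 16 4 2 10 11 6 7 17 8 9 5)|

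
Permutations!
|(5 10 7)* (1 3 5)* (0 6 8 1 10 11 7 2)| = 10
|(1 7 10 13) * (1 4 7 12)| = |(1 12)(4 7 10 13)| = 4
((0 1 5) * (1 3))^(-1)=(0 5 1 3)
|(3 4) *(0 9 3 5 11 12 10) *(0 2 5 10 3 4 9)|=|(2 5 11 12 3 9 4 10)|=8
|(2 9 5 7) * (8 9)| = |(2 8 9 5 7)| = 5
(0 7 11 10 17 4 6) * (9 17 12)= (0 7 11 10 12 9 17 4 6)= [7, 1, 2, 3, 6, 5, 0, 11, 8, 17, 12, 10, 9, 13, 14, 15, 16, 4]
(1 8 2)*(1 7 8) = (2 7 8) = [0, 1, 7, 3, 4, 5, 6, 8, 2]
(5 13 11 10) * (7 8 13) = (5 7 8 13 11 10) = [0, 1, 2, 3, 4, 7, 6, 8, 13, 9, 5, 10, 12, 11]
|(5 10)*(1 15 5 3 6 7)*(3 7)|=10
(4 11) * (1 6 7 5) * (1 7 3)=[0, 6, 2, 1, 11, 7, 3, 5, 8, 9, 10, 4]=(1 6 3)(4 11)(5 7)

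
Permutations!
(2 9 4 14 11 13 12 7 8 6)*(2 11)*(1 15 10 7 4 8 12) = (1 15 10 7 12 4 14 2 9 8 6 11 13) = [0, 15, 9, 3, 14, 5, 11, 12, 6, 8, 7, 13, 4, 1, 2, 10]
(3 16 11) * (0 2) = (0 2)(3 16 11) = [2, 1, 0, 16, 4, 5, 6, 7, 8, 9, 10, 3, 12, 13, 14, 15, 11]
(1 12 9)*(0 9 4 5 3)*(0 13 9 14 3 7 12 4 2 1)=(0 14 3 13 9)(1 4 5 7 12 2)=[14, 4, 1, 13, 5, 7, 6, 12, 8, 0, 10, 11, 2, 9, 3]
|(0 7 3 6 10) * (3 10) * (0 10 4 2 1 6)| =7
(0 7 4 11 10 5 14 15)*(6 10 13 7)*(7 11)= (0 6 10 5 14 15)(4 7)(11 13)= [6, 1, 2, 3, 7, 14, 10, 4, 8, 9, 5, 13, 12, 11, 15, 0]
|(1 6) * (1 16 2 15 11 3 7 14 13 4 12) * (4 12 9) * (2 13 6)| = |(1 2 15 11 3 7 14 6 16 13 12)(4 9)| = 22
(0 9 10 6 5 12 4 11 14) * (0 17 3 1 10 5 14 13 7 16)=(0 9 5 12 4 11 13 7 16)(1 10 6 14 17 3)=[9, 10, 2, 1, 11, 12, 14, 16, 8, 5, 6, 13, 4, 7, 17, 15, 0, 3]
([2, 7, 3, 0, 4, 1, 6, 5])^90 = (7)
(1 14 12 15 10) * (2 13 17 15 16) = (1 14 12 16 2 13 17 15 10) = [0, 14, 13, 3, 4, 5, 6, 7, 8, 9, 1, 11, 16, 17, 12, 10, 2, 15]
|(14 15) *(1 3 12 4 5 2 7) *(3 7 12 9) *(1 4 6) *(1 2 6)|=14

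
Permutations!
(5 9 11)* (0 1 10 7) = (0 1 10 7)(5 9 11) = [1, 10, 2, 3, 4, 9, 6, 0, 8, 11, 7, 5]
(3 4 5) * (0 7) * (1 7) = (0 1 7)(3 4 5) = [1, 7, 2, 4, 5, 3, 6, 0]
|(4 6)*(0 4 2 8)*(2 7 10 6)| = 12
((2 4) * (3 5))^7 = ((2 4)(3 5))^7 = (2 4)(3 5)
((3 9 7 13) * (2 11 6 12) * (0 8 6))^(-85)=((0 8 6 12 2 11)(3 9 7 13))^(-85)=(0 11 2 12 6 8)(3 13 7 9)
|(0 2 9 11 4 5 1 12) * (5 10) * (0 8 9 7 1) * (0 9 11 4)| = 28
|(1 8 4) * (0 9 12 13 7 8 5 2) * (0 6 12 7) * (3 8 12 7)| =12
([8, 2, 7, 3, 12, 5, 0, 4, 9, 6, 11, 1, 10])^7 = [6, 1, 2, 3, 4, 5, 9, 7, 0, 8, 10, 11, 12]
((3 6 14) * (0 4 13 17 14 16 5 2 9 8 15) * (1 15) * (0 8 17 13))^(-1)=((0 4)(1 15 8)(2 9 17 14 3 6 16 5))^(-1)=(0 4)(1 8 15)(2 5 16 6 3 14 17 9)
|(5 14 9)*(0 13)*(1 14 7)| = 10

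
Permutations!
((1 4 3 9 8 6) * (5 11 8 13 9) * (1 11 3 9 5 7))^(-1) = ((1 4 9 13 5 3 7)(6 11 8))^(-1) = (1 7 3 5 13 9 4)(6 8 11)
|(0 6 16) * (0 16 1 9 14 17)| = |(0 6 1 9 14 17)| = 6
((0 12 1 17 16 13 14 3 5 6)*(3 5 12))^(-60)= (17)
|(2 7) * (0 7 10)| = 4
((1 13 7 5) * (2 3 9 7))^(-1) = (1 5 7 9 3 2 13)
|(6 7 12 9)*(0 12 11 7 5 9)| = |(0 12)(5 9 6)(7 11)| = 6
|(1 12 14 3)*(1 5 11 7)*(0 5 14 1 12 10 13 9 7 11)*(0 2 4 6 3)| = |(0 5 2 4 6 3 14)(1 10 13 9 7 12)| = 42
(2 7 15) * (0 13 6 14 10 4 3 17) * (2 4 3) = (0 13 6 14 10 3 17)(2 7 15 4) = [13, 1, 7, 17, 2, 5, 14, 15, 8, 9, 3, 11, 12, 6, 10, 4, 16, 0]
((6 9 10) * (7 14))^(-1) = (6 10 9)(7 14)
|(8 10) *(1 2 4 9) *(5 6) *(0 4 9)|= 6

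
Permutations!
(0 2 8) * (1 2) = [1, 2, 8, 3, 4, 5, 6, 7, 0] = (0 1 2 8)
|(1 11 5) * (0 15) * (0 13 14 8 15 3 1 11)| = 12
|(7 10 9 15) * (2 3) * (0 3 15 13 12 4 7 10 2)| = 8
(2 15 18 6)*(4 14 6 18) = (18)(2 15 4 14 6) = [0, 1, 15, 3, 14, 5, 2, 7, 8, 9, 10, 11, 12, 13, 6, 4, 16, 17, 18]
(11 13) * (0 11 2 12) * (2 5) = (0 11 13 5 2 12) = [11, 1, 12, 3, 4, 2, 6, 7, 8, 9, 10, 13, 0, 5]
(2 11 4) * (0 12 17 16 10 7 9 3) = (0 12 17 16 10 7 9 3)(2 11 4) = [12, 1, 11, 0, 2, 5, 6, 9, 8, 3, 7, 4, 17, 13, 14, 15, 10, 16]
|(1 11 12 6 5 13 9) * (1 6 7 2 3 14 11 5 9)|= 6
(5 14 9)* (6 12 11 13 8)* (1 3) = (1 3)(5 14 9)(6 12 11 13 8) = [0, 3, 2, 1, 4, 14, 12, 7, 6, 5, 10, 13, 11, 8, 9]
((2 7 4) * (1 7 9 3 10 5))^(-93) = ((1 7 4 2 9 3 10 5))^(-93) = (1 2 10 7 9 5 4 3)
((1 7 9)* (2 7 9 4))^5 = (1 9)(2 4 7)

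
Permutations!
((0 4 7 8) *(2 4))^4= ((0 2 4 7 8))^4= (0 8 7 4 2)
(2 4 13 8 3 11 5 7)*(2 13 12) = [0, 1, 4, 11, 12, 7, 6, 13, 3, 9, 10, 5, 2, 8] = (2 4 12)(3 11 5 7 13 8)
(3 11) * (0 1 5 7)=(0 1 5 7)(3 11)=[1, 5, 2, 11, 4, 7, 6, 0, 8, 9, 10, 3]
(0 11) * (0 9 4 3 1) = (0 11 9 4 3 1) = [11, 0, 2, 1, 3, 5, 6, 7, 8, 4, 10, 9]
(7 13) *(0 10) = (0 10)(7 13) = [10, 1, 2, 3, 4, 5, 6, 13, 8, 9, 0, 11, 12, 7]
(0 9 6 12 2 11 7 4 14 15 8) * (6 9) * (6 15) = (0 15 8)(2 11 7 4 14 6 12) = [15, 1, 11, 3, 14, 5, 12, 4, 0, 9, 10, 7, 2, 13, 6, 8]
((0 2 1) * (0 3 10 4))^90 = (10)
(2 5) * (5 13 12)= (2 13 12 5)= [0, 1, 13, 3, 4, 2, 6, 7, 8, 9, 10, 11, 5, 12]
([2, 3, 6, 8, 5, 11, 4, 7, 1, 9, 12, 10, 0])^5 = [11, 8, 10, 1, 0, 2, 12, 7, 3, 9, 4, 6, 5]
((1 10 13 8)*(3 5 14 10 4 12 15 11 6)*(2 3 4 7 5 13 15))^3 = ((1 7 5 14 10 15 11 6 4 12 2 3 13 8))^3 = (1 14 11 12 13 7 10 6 2 8 5 15 4 3)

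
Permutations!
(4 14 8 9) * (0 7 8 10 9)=[7, 1, 2, 3, 14, 5, 6, 8, 0, 4, 9, 11, 12, 13, 10]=(0 7 8)(4 14 10 9)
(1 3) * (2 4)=(1 3)(2 4)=[0, 3, 4, 1, 2]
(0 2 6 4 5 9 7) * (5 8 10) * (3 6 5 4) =(0 2 5 9 7)(3 6)(4 8 10) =[2, 1, 5, 6, 8, 9, 3, 0, 10, 7, 4]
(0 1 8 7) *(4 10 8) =[1, 4, 2, 3, 10, 5, 6, 0, 7, 9, 8] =(0 1 4 10 8 7)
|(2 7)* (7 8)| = |(2 8 7)| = 3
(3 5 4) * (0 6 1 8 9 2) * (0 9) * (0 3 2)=(0 6 1 8 3 5 4 2 9)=[6, 8, 9, 5, 2, 4, 1, 7, 3, 0]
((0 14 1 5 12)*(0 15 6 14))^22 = (1 6 12)(5 14 15)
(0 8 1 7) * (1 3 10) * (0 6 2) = [8, 7, 0, 10, 4, 5, 2, 6, 3, 9, 1] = (0 8 3 10 1 7 6 2)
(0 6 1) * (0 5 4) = [6, 5, 2, 3, 0, 4, 1] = (0 6 1 5 4)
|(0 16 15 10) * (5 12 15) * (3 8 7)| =|(0 16 5 12 15 10)(3 8 7)| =6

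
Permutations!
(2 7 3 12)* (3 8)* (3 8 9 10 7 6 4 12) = (2 6 4 12)(7 9 10) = [0, 1, 6, 3, 12, 5, 4, 9, 8, 10, 7, 11, 2]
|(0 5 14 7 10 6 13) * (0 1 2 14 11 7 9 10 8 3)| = 42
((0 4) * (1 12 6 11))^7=(0 4)(1 11 6 12)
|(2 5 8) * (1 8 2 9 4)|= |(1 8 9 4)(2 5)|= 4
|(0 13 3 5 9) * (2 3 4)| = 7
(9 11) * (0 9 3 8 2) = (0 9 11 3 8 2) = [9, 1, 0, 8, 4, 5, 6, 7, 2, 11, 10, 3]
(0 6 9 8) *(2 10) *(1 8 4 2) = (0 6 9 4 2 10 1 8) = [6, 8, 10, 3, 2, 5, 9, 7, 0, 4, 1]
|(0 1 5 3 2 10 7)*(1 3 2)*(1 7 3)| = |(0 1 5 2 10 3 7)| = 7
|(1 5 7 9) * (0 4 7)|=6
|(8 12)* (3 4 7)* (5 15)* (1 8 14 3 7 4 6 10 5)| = 9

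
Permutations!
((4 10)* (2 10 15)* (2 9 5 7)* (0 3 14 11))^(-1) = ((0 3 14 11)(2 10 4 15 9 5 7))^(-1) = (0 11 14 3)(2 7 5 9 15 4 10)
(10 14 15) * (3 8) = [0, 1, 2, 8, 4, 5, 6, 7, 3, 9, 14, 11, 12, 13, 15, 10] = (3 8)(10 14 15)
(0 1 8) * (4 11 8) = (0 1 4 11 8) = [1, 4, 2, 3, 11, 5, 6, 7, 0, 9, 10, 8]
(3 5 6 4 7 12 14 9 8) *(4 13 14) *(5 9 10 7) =[0, 1, 2, 9, 5, 6, 13, 12, 3, 8, 7, 11, 4, 14, 10] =(3 9 8)(4 5 6 13 14 10 7 12)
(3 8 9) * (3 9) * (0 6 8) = (9)(0 6 8 3) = [6, 1, 2, 0, 4, 5, 8, 7, 3, 9]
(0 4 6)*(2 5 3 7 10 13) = (0 4 6)(2 5 3 7 10 13) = [4, 1, 5, 7, 6, 3, 0, 10, 8, 9, 13, 11, 12, 2]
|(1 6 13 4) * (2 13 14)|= |(1 6 14 2 13 4)|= 6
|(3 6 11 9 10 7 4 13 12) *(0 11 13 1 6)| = 11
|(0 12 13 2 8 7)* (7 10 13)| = |(0 12 7)(2 8 10 13)| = 12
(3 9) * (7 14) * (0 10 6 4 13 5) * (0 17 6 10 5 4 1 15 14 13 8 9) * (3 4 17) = (0 5 3)(1 15 14 7 13 17 6)(4 8 9) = [5, 15, 2, 0, 8, 3, 1, 13, 9, 4, 10, 11, 12, 17, 7, 14, 16, 6]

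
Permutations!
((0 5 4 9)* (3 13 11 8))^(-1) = ((0 5 4 9)(3 13 11 8))^(-1) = (0 9 4 5)(3 8 11 13)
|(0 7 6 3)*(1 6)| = 5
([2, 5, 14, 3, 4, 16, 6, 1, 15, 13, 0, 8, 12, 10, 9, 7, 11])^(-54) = (1 16 8 7 5 11 15)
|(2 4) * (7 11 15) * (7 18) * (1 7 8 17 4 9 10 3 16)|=|(1 7 11 15 18 8 17 4 2 9 10 3 16)|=13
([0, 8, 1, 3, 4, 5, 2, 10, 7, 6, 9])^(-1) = [0, 2, 6, 3, 4, 5, 9, 8, 1, 10, 7]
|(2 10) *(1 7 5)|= |(1 7 5)(2 10)|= 6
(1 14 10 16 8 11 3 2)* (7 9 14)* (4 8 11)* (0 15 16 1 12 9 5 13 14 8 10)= [15, 7, 12, 2, 10, 13, 6, 5, 4, 8, 1, 3, 9, 14, 0, 16, 11]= (0 15 16 11 3 2 12 9 8 4 10 1 7 5 13 14)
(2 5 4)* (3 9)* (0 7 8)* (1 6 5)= (0 7 8)(1 6 5 4 2)(3 9)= [7, 6, 1, 9, 2, 4, 5, 8, 0, 3]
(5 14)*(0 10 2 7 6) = (0 10 2 7 6)(5 14) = [10, 1, 7, 3, 4, 14, 0, 6, 8, 9, 2, 11, 12, 13, 5]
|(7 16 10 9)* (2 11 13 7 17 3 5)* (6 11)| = 11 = |(2 6 11 13 7 16 10 9 17 3 5)|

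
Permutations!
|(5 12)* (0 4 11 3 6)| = 10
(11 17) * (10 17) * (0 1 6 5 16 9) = (0 1 6 5 16 9)(10 17 11) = [1, 6, 2, 3, 4, 16, 5, 7, 8, 0, 17, 10, 12, 13, 14, 15, 9, 11]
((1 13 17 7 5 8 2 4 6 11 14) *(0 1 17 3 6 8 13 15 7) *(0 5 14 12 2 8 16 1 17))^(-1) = ((0 17 5 13 3 6 11 12 2 4 16 1 15 7 14))^(-1) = (0 14 7 15 1 16 4 2 12 11 6 3 13 5 17)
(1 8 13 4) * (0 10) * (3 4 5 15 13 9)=[10, 8, 2, 4, 1, 15, 6, 7, 9, 3, 0, 11, 12, 5, 14, 13]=(0 10)(1 8 9 3 4)(5 15 13)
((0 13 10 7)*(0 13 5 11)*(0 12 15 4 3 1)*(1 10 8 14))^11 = (0 14 13 10 4 12 5 1 8 7 3 15 11)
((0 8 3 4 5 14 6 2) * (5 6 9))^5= (0 2 6 4 3 8)(5 9 14)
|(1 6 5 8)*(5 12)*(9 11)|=|(1 6 12 5 8)(9 11)|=10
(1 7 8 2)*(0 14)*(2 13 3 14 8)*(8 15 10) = (0 15 10 8 13 3 14)(1 7 2) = [15, 7, 1, 14, 4, 5, 6, 2, 13, 9, 8, 11, 12, 3, 0, 10]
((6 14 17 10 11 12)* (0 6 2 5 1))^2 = (0 14 10 12 5)(1 6 17 11 2)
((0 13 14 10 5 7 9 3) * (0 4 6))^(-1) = ((0 13 14 10 5 7 9 3 4 6))^(-1) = (0 6 4 3 9 7 5 10 14 13)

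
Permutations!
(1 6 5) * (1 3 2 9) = (1 6 5 3 2 9) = [0, 6, 9, 2, 4, 3, 5, 7, 8, 1]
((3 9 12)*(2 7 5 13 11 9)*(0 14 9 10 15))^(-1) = (0 15 10 11 13 5 7 2 3 12 9 14) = ((0 14 9 12 3 2 7 5 13 11 10 15))^(-1)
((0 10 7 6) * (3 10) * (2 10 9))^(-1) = (0 6 7 10 2 9 3)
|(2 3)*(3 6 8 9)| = |(2 6 8 9 3)| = 5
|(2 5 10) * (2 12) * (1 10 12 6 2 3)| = 7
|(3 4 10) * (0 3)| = 4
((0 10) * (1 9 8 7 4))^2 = ((0 10)(1 9 8 7 4))^2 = (10)(1 8 4 9 7)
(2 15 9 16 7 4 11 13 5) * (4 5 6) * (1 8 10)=(1 8 10)(2 15 9 16 7 5)(4 11 13 6)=[0, 8, 15, 3, 11, 2, 4, 5, 10, 16, 1, 13, 12, 6, 14, 9, 7]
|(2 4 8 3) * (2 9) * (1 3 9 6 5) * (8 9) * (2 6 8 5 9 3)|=6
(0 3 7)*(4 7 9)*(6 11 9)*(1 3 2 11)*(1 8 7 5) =(0 2 11 9 4 5 1 3 6 8 7) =[2, 3, 11, 6, 5, 1, 8, 0, 7, 4, 10, 9]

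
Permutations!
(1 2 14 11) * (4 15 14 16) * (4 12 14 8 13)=(1 2 16 12 14 11)(4 15 8 13)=[0, 2, 16, 3, 15, 5, 6, 7, 13, 9, 10, 1, 14, 4, 11, 8, 12]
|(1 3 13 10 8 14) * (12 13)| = |(1 3 12 13 10 8 14)| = 7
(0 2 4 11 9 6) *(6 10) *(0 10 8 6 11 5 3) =(0 2 4 5 3)(6 10 11 9 8) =[2, 1, 4, 0, 5, 3, 10, 7, 6, 8, 11, 9]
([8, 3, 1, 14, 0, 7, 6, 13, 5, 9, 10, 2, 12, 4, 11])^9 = [7, 2, 11, 1, 5, 4, 6, 0, 13, 9, 10, 14, 12, 8, 3]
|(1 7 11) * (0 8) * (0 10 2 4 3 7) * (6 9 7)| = |(0 8 10 2 4 3 6 9 7 11 1)| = 11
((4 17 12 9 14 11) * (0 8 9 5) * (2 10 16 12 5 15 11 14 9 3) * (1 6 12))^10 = ((0 8 3 2 10 16 1 6 12 15 11 4 17 5))^10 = (0 11 1 3 17 12 10)(2 5 15 16 8 4 6)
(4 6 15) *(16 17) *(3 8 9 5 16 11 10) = (3 8 9 5 16 17 11 10)(4 6 15) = [0, 1, 2, 8, 6, 16, 15, 7, 9, 5, 3, 10, 12, 13, 14, 4, 17, 11]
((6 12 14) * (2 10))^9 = ((2 10)(6 12 14))^9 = (14)(2 10)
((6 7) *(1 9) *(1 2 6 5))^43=((1 9 2 6 7 5))^43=(1 9 2 6 7 5)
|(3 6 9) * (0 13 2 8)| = |(0 13 2 8)(3 6 9)| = 12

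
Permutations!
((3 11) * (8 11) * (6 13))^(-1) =(3 11 8)(6 13)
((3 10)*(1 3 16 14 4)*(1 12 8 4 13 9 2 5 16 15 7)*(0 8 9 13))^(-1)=((0 8 4 12 9 2 5 16 14)(1 3 10 15 7))^(-1)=(0 14 16 5 2 9 12 4 8)(1 7 15 10 3)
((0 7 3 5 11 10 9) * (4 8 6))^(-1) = ((0 7 3 5 11 10 9)(4 8 6))^(-1) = (0 9 10 11 5 3 7)(4 6 8)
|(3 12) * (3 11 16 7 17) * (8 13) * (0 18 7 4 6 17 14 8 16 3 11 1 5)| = 15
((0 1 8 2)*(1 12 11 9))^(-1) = (0 2 8 1 9 11 12)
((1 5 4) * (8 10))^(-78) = (10)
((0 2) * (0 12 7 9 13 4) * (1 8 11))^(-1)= ((0 2 12 7 9 13 4)(1 8 11))^(-1)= (0 4 13 9 7 12 2)(1 11 8)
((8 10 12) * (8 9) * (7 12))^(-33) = (7 9 10 12 8)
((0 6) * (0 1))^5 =(0 1 6)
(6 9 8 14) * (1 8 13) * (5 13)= (1 8 14 6 9 5 13)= [0, 8, 2, 3, 4, 13, 9, 7, 14, 5, 10, 11, 12, 1, 6]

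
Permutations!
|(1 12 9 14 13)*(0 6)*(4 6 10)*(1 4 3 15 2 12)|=11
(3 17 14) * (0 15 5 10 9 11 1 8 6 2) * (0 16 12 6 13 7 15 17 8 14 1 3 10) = (0 17 1 14 10 9 11 3 8 13 7 15 5)(2 16 12 6) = [17, 14, 16, 8, 4, 0, 2, 15, 13, 11, 9, 3, 6, 7, 10, 5, 12, 1]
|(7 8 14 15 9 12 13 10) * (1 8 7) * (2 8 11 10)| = |(1 11 10)(2 8 14 15 9 12 13)| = 21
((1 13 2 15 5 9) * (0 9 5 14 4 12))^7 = (0 4 15 13 9 12 14 2 1) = ((0 9 1 13 2 15 14 4 12))^7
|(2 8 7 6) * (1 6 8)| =|(1 6 2)(7 8)| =6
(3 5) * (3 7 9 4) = (3 5 7 9 4) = [0, 1, 2, 5, 3, 7, 6, 9, 8, 4]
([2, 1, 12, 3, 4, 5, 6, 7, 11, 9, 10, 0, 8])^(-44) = (0 2 12 8 11)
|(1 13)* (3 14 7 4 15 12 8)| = |(1 13)(3 14 7 4 15 12 8)| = 14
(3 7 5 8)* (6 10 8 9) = (3 7 5 9 6 10 8) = [0, 1, 2, 7, 4, 9, 10, 5, 3, 6, 8]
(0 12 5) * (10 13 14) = (0 12 5)(10 13 14) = [12, 1, 2, 3, 4, 0, 6, 7, 8, 9, 13, 11, 5, 14, 10]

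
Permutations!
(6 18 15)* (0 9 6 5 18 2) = (0 9 6 2)(5 18 15) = [9, 1, 0, 3, 4, 18, 2, 7, 8, 6, 10, 11, 12, 13, 14, 5, 16, 17, 15]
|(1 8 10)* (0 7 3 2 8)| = 7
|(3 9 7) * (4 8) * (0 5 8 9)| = |(0 5 8 4 9 7 3)| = 7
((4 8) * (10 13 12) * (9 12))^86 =((4 8)(9 12 10 13))^86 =(9 10)(12 13)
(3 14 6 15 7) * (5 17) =(3 14 6 15 7)(5 17) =[0, 1, 2, 14, 4, 17, 15, 3, 8, 9, 10, 11, 12, 13, 6, 7, 16, 5]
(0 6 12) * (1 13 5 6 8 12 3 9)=(0 8 12)(1 13 5 6 3 9)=[8, 13, 2, 9, 4, 6, 3, 7, 12, 1, 10, 11, 0, 5]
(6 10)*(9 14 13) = (6 10)(9 14 13) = [0, 1, 2, 3, 4, 5, 10, 7, 8, 14, 6, 11, 12, 9, 13]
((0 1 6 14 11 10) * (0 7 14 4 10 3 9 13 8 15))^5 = ((0 1 6 4 10 7 14 11 3 9 13 8 15))^5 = (0 7 13 6 11 15 10 9 1 14 8 4 3)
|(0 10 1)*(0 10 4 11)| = |(0 4 11)(1 10)| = 6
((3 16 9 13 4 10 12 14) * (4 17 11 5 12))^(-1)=((3 16 9 13 17 11 5 12 14)(4 10))^(-1)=(3 14 12 5 11 17 13 9 16)(4 10)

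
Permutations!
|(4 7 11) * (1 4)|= |(1 4 7 11)|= 4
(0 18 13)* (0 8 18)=[0, 1, 2, 3, 4, 5, 6, 7, 18, 9, 10, 11, 12, 8, 14, 15, 16, 17, 13]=(8 18 13)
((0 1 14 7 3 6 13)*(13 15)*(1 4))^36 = (15) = ((0 4 1 14 7 3 6 15 13))^36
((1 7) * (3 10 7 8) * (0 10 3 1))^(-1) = (0 7 10)(1 8)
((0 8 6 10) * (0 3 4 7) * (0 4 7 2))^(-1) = (0 2 4 7 3 10 6 8)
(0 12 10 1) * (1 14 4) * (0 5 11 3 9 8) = (0 12 10 14 4 1 5 11 3 9 8) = [12, 5, 2, 9, 1, 11, 6, 7, 0, 8, 14, 3, 10, 13, 4]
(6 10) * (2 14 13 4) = (2 14 13 4)(6 10) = [0, 1, 14, 3, 2, 5, 10, 7, 8, 9, 6, 11, 12, 4, 13]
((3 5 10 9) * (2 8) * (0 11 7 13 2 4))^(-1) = ((0 11 7 13 2 8 4)(3 5 10 9))^(-1) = (0 4 8 2 13 7 11)(3 9 10 5)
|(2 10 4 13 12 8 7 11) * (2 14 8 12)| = 4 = |(2 10 4 13)(7 11 14 8)|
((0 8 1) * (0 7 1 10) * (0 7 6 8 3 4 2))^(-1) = (0 2 4 3)(1 7 10 8 6) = ((0 3 4 2)(1 6 8 10 7))^(-1)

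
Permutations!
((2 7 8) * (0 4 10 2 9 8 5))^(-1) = (0 5 7 2 10 4)(8 9) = ((0 4 10 2 7 5)(8 9))^(-1)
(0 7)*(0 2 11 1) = [7, 0, 11, 3, 4, 5, 6, 2, 8, 9, 10, 1] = (0 7 2 11 1)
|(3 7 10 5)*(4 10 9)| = 6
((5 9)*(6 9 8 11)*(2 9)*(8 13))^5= (2 11 13 9 6 8 5)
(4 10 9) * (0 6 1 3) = [6, 3, 2, 0, 10, 5, 1, 7, 8, 4, 9] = (0 6 1 3)(4 10 9)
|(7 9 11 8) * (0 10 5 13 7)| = |(0 10 5 13 7 9 11 8)| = 8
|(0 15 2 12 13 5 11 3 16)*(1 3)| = 10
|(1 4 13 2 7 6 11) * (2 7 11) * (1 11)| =|(1 4 13 7 6 2)| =6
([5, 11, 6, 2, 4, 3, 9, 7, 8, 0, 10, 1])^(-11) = (0 5 3 2 6 9)(1 11)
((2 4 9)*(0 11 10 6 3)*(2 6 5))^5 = (0 4 11 9 10 6 5 3 2)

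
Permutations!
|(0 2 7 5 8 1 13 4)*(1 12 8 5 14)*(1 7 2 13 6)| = 6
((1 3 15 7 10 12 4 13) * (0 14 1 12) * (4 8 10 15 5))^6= (15)(0 13 1 8 5)(3 10 4 14 12)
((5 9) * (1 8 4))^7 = (1 8 4)(5 9)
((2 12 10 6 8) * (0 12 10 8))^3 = (0 2)(6 8)(10 12)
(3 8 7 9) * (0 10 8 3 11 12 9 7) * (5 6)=(0 10 8)(5 6)(9 11 12)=[10, 1, 2, 3, 4, 6, 5, 7, 0, 11, 8, 12, 9]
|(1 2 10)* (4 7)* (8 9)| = |(1 2 10)(4 7)(8 9)| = 6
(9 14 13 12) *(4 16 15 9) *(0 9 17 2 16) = [9, 1, 16, 3, 0, 5, 6, 7, 8, 14, 10, 11, 4, 12, 13, 17, 15, 2] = (0 9 14 13 12 4)(2 16 15 17)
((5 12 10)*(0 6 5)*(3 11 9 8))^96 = (0 6 5 12 10)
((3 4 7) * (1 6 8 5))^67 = (1 5 8 6)(3 4 7)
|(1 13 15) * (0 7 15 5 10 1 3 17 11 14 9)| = 8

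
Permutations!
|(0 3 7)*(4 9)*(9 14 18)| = |(0 3 7)(4 14 18 9)| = 12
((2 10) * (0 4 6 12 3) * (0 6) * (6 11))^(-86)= (3 6)(11 12)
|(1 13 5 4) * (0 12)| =4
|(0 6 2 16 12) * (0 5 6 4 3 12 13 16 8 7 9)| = |(0 4 3 12 5 6 2 8 7 9)(13 16)| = 10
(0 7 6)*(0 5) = (0 7 6 5) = [7, 1, 2, 3, 4, 0, 5, 6]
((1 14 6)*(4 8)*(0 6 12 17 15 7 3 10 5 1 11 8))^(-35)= ((0 6 11 8 4)(1 14 12 17 15 7 3 10 5))^(-35)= (1 14 12 17 15 7 3 10 5)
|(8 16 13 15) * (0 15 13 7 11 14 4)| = |(0 15 8 16 7 11 14 4)| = 8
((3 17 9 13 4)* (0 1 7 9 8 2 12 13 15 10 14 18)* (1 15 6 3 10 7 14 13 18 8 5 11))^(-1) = ((0 15 7 9 6 3 17 5 11 1 14 8 2 12 18)(4 10 13))^(-1) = (0 18 12 2 8 14 1 11 5 17 3 6 9 7 15)(4 13 10)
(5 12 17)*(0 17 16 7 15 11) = [17, 1, 2, 3, 4, 12, 6, 15, 8, 9, 10, 0, 16, 13, 14, 11, 7, 5] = (0 17 5 12 16 7 15 11)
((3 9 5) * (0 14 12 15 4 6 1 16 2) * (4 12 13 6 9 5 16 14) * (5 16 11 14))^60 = (16) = ((0 4 9 11 14 13 6 1 5 3 16 2)(12 15))^60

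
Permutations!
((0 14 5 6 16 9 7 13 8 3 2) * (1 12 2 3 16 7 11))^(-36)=(0 6 8 11 2 5 13 9 12 14 7 16 1)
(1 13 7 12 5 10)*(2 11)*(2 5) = [0, 13, 11, 3, 4, 10, 6, 12, 8, 9, 1, 5, 2, 7] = (1 13 7 12 2 11 5 10)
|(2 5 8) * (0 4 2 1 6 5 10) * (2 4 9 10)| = |(0 9 10)(1 6 5 8)| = 12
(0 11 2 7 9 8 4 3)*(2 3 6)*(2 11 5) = (0 5 2 7 9 8 4 6 11 3) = [5, 1, 7, 0, 6, 2, 11, 9, 4, 8, 10, 3]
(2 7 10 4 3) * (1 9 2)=(1 9 2 7 10 4 3)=[0, 9, 7, 1, 3, 5, 6, 10, 8, 2, 4]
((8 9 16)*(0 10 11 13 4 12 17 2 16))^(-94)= ((0 10 11 13 4 12 17 2 16 8 9))^(-94)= (0 12 9 4 8 13 16 11 2 10 17)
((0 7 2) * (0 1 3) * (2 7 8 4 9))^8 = ((0 8 4 9 2 1 3))^8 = (0 8 4 9 2 1 3)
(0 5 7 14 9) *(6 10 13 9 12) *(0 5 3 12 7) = (0 3 12 6 10 13 9 5)(7 14) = [3, 1, 2, 12, 4, 0, 10, 14, 8, 5, 13, 11, 6, 9, 7]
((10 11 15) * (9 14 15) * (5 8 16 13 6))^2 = ((5 8 16 13 6)(9 14 15 10 11))^2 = (5 16 6 8 13)(9 15 11 14 10)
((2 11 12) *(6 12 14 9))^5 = ((2 11 14 9 6 12))^5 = (2 12 6 9 14 11)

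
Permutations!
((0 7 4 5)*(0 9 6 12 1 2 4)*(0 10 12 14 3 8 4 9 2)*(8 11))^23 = (0 12 7 1 10)(2 11 9 8 6 4 14 5 3)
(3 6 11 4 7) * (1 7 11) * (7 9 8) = (1 9 8 7 3 6)(4 11) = [0, 9, 2, 6, 11, 5, 1, 3, 7, 8, 10, 4]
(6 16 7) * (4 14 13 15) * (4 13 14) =(6 16 7)(13 15) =[0, 1, 2, 3, 4, 5, 16, 6, 8, 9, 10, 11, 12, 15, 14, 13, 7]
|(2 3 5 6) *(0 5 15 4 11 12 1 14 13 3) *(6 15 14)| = 9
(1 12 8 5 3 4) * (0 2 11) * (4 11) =(0 2 4 1 12 8 5 3 11) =[2, 12, 4, 11, 1, 3, 6, 7, 5, 9, 10, 0, 8]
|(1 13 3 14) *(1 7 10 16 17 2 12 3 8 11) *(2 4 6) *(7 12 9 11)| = 12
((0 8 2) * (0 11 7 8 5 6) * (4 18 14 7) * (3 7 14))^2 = ((0 5 6)(2 11 4 18 3 7 8))^2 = (0 6 5)(2 4 3 8 11 18 7)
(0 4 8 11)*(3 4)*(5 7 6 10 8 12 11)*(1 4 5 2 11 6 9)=(0 3 5 7 9 1 4 12 6 10 8 2 11)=[3, 4, 11, 5, 12, 7, 10, 9, 2, 1, 8, 0, 6]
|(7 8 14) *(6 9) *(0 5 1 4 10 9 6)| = |(0 5 1 4 10 9)(7 8 14)| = 6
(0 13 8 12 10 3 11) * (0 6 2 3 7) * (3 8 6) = (0 13 6 2 8 12 10 7)(3 11) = [13, 1, 8, 11, 4, 5, 2, 0, 12, 9, 7, 3, 10, 6]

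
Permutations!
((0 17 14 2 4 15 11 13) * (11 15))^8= ((0 17 14 2 4 11 13))^8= (0 17 14 2 4 11 13)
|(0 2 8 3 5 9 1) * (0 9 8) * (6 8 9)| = |(0 2)(1 6 8 3 5 9)| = 6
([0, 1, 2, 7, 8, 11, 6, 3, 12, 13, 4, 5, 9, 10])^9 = (3 7)(4 9)(5 11)(8 13)(10 12)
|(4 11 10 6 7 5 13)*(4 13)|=|(13)(4 11 10 6 7 5)|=6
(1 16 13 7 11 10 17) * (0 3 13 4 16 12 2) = (0 3 13 7 11 10 17 1 12 2)(4 16) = [3, 12, 0, 13, 16, 5, 6, 11, 8, 9, 17, 10, 2, 7, 14, 15, 4, 1]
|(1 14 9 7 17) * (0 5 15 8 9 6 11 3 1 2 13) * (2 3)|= |(0 5 15 8 9 7 17 3 1 14 6 11 2 13)|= 14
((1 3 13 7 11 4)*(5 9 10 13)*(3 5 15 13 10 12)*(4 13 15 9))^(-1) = ((15)(1 5 4)(3 9 12)(7 11 13))^(-1) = (15)(1 4 5)(3 12 9)(7 13 11)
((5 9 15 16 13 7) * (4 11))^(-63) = (4 11)(5 16)(7 15)(9 13) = ((4 11)(5 9 15 16 13 7))^(-63)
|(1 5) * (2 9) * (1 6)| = 6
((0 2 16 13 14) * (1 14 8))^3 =((0 2 16 13 8 1 14))^3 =(0 13 14 16 1 2 8)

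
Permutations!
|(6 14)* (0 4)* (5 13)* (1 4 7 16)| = |(0 7 16 1 4)(5 13)(6 14)| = 10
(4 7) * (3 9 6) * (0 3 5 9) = (0 3)(4 7)(5 9 6) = [3, 1, 2, 0, 7, 9, 5, 4, 8, 6]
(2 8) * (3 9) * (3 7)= [0, 1, 8, 9, 4, 5, 6, 3, 2, 7]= (2 8)(3 9 7)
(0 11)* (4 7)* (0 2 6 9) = (0 11 2 6 9)(4 7) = [11, 1, 6, 3, 7, 5, 9, 4, 8, 0, 10, 2]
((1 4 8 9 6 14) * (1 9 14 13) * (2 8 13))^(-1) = (1 13 4)(2 6 9 14 8)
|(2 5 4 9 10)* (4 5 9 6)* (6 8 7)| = 12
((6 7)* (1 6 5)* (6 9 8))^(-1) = (1 5 7 6 8 9)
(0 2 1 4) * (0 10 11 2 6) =(0 6)(1 4 10 11 2) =[6, 4, 1, 3, 10, 5, 0, 7, 8, 9, 11, 2]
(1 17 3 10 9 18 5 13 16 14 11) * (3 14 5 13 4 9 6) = (1 17 14 11)(3 10 6)(4 9 18 13 16 5) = [0, 17, 2, 10, 9, 4, 3, 7, 8, 18, 6, 1, 12, 16, 11, 15, 5, 14, 13]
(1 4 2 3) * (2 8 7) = (1 4 8 7 2 3) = [0, 4, 3, 1, 8, 5, 6, 2, 7]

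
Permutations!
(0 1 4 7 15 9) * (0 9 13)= (0 1 4 7 15 13)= [1, 4, 2, 3, 7, 5, 6, 15, 8, 9, 10, 11, 12, 0, 14, 13]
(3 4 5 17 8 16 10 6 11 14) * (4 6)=(3 6 11 14)(4 5 17 8 16 10)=[0, 1, 2, 6, 5, 17, 11, 7, 16, 9, 4, 14, 12, 13, 3, 15, 10, 8]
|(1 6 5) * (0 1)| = 4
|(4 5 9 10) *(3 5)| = 5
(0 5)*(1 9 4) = (0 5)(1 9 4) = [5, 9, 2, 3, 1, 0, 6, 7, 8, 4]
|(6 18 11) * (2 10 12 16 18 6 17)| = |(2 10 12 16 18 11 17)| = 7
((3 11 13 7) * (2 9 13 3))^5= (2 9 13 7)(3 11)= ((2 9 13 7)(3 11))^5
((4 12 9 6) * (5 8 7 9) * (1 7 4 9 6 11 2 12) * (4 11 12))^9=(1 4 2 11 8 5 12 9 6 7)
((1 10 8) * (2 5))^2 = (1 8 10)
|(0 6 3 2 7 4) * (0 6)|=5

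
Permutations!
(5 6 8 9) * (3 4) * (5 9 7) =(9)(3 4)(5 6 8 7) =[0, 1, 2, 4, 3, 6, 8, 5, 7, 9]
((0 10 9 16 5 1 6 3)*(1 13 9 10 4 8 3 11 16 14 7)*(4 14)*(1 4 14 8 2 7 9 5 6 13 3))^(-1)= ((0 8 1 13 5 3)(2 7 4)(6 11 16)(9 14))^(-1)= (0 3 5 13 1 8)(2 4 7)(6 16 11)(9 14)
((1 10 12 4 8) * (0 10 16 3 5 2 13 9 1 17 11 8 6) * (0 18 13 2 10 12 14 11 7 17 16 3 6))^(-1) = (0 4 12)(1 9 13 18 6 16 8 11 14 10 5 3)(7 17)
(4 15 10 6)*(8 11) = (4 15 10 6)(8 11) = [0, 1, 2, 3, 15, 5, 4, 7, 11, 9, 6, 8, 12, 13, 14, 10]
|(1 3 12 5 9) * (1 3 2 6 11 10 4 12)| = 10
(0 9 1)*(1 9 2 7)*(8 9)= (0 2 7 1)(8 9)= [2, 0, 7, 3, 4, 5, 6, 1, 9, 8]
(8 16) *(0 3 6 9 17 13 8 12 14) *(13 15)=[3, 1, 2, 6, 4, 5, 9, 7, 16, 17, 10, 11, 14, 8, 0, 13, 12, 15]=(0 3 6 9 17 15 13 8 16 12 14)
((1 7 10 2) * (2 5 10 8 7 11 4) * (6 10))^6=(1 4)(2 11)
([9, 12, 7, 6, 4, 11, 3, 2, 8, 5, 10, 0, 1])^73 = (0 9 5 11)(1 12)(2 7)(3 6)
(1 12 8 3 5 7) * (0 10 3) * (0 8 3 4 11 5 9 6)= (0 10 4 11 5 7 1 12 3 9 6)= [10, 12, 2, 9, 11, 7, 0, 1, 8, 6, 4, 5, 3]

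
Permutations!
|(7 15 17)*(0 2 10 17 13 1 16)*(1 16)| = |(0 2 10 17 7 15 13 16)| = 8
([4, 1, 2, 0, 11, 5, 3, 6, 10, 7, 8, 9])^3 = [9, 1, 2, 11, 7, 5, 4, 0, 10, 3, 8, 6]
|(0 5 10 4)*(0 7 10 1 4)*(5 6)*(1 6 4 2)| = 4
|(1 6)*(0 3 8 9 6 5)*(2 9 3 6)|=4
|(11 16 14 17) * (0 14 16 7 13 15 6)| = |(0 14 17 11 7 13 15 6)| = 8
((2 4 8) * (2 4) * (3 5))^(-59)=(3 5)(4 8)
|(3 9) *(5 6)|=|(3 9)(5 6)|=2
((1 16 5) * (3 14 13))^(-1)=(1 5 16)(3 13 14)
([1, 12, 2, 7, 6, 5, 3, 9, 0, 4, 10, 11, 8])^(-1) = (0 8 12 1)(3 6 4 9 7)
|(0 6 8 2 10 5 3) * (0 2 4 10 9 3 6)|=15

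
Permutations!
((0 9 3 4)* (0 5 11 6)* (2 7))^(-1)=((0 9 3 4 5 11 6)(2 7))^(-1)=(0 6 11 5 4 3 9)(2 7)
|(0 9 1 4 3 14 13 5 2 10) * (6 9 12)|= |(0 12 6 9 1 4 3 14 13 5 2 10)|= 12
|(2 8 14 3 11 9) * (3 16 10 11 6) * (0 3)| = 21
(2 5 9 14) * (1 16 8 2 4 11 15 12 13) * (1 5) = [0, 16, 1, 3, 11, 9, 6, 7, 2, 14, 10, 15, 13, 5, 4, 12, 8] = (1 16 8 2)(4 11 15 12 13 5 9 14)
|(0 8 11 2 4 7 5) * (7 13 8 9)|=|(0 9 7 5)(2 4 13 8 11)|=20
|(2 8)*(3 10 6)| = |(2 8)(3 10 6)| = 6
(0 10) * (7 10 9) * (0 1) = (0 9 7 10 1) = [9, 0, 2, 3, 4, 5, 6, 10, 8, 7, 1]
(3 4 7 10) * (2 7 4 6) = (2 7 10 3 6) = [0, 1, 7, 6, 4, 5, 2, 10, 8, 9, 3]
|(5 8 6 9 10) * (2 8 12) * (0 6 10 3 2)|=9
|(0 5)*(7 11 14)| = |(0 5)(7 11 14)| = 6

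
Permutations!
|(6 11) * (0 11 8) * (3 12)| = 4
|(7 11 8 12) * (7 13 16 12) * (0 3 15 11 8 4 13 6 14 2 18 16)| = 6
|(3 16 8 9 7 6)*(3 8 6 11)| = |(3 16 6 8 9 7 11)| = 7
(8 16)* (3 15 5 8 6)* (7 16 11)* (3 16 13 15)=(5 8 11 7 13 15)(6 16)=[0, 1, 2, 3, 4, 8, 16, 13, 11, 9, 10, 7, 12, 15, 14, 5, 6]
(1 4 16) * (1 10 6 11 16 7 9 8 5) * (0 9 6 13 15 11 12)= (0 9 8 5 1 4 7 6 12)(10 13 15 11 16)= [9, 4, 2, 3, 7, 1, 12, 6, 5, 8, 13, 16, 0, 15, 14, 11, 10]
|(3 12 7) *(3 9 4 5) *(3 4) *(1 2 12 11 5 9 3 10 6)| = 11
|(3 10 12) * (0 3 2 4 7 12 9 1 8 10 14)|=|(0 3 14)(1 8 10 9)(2 4 7 12)|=12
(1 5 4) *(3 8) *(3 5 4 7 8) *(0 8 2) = (0 8 5 7 2)(1 4) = [8, 4, 0, 3, 1, 7, 6, 2, 5]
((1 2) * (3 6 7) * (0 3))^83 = ((0 3 6 7)(1 2))^83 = (0 7 6 3)(1 2)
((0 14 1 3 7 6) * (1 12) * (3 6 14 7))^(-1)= ((0 7 14 12 1 6))^(-1)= (0 6 1 12 14 7)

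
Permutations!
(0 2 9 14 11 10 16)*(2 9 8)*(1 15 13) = (0 9 14 11 10 16)(1 15 13)(2 8) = [9, 15, 8, 3, 4, 5, 6, 7, 2, 14, 16, 10, 12, 1, 11, 13, 0]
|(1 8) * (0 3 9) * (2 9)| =4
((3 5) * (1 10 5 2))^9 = (1 2 3 5 10)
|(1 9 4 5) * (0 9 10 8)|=7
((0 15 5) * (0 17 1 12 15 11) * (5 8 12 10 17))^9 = ((0 11)(1 10 17)(8 12 15))^9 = (17)(0 11)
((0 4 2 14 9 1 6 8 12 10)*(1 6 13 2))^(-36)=(0 8 14 1 10 6 2 4 12 9 13)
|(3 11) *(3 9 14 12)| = |(3 11 9 14 12)| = 5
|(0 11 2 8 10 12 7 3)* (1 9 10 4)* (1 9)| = 10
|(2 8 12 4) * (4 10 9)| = 6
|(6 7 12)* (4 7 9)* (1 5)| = 10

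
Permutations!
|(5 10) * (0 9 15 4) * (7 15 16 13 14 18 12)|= 10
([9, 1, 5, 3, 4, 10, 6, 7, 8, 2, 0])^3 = (0 5 9 10 2)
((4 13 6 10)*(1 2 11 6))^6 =((1 2 11 6 10 4 13))^6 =(1 13 4 10 6 11 2)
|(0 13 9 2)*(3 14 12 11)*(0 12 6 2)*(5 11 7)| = |(0 13 9)(2 12 7 5 11 3 14 6)| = 24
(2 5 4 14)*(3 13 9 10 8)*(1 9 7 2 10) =(1 9)(2 5 4 14 10 8 3 13 7) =[0, 9, 5, 13, 14, 4, 6, 2, 3, 1, 8, 11, 12, 7, 10]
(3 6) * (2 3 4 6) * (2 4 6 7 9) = (2 3 4 7 9) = [0, 1, 3, 4, 7, 5, 6, 9, 8, 2]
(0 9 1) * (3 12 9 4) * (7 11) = [4, 0, 2, 12, 3, 5, 6, 11, 8, 1, 10, 7, 9] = (0 4 3 12 9 1)(7 11)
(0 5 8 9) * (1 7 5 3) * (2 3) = (0 2 3 1 7 5 8 9) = [2, 7, 3, 1, 4, 8, 6, 5, 9, 0]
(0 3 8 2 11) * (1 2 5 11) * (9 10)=[3, 2, 1, 8, 4, 11, 6, 7, 5, 10, 9, 0]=(0 3 8 5 11)(1 2)(9 10)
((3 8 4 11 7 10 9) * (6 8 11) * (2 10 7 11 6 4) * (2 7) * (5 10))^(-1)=(11)(2 7 8 6 3 9 10 5)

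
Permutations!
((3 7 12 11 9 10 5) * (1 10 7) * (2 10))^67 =(1 10 3 2 5)(7 9 11 12)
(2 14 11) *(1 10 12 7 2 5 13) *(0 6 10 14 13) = (0 6 10 12 7 2 13 1 14 11 5) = [6, 14, 13, 3, 4, 0, 10, 2, 8, 9, 12, 5, 7, 1, 11]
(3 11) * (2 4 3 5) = [0, 1, 4, 11, 3, 2, 6, 7, 8, 9, 10, 5] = (2 4 3 11 5)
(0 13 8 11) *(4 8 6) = (0 13 6 4 8 11) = [13, 1, 2, 3, 8, 5, 4, 7, 11, 9, 10, 0, 12, 6]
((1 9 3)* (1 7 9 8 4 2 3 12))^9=((1 8 4 2 3 7 9 12))^9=(1 8 4 2 3 7 9 12)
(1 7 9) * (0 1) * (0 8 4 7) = (0 1)(4 7 9 8) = [1, 0, 2, 3, 7, 5, 6, 9, 4, 8]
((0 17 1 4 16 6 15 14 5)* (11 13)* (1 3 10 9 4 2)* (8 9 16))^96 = ((0 17 3 10 16 6 15 14 5)(1 2)(4 8 9)(11 13))^96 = (0 15 10)(3 5 6)(14 16 17)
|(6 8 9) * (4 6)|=4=|(4 6 8 9)|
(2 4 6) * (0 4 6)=(0 4)(2 6)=[4, 1, 6, 3, 0, 5, 2]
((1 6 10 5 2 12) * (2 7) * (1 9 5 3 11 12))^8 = ((1 6 10 3 11 12 9 5 7 2))^8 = (1 7 9 11 10)(2 5 12 3 6)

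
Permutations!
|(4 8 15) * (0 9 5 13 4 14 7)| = |(0 9 5 13 4 8 15 14 7)| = 9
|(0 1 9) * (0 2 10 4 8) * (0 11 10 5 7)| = 12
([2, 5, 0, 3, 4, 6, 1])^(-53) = (0 2)(1 5 6)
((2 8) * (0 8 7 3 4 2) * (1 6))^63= (0 8)(1 6)(2 4 3 7)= ((0 8)(1 6)(2 7 3 4))^63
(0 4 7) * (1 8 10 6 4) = [1, 8, 2, 3, 7, 5, 4, 0, 10, 9, 6] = (0 1 8 10 6 4 7)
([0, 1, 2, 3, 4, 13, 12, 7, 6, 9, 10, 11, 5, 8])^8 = (5 6 13 12 8)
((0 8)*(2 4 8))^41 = ((0 2 4 8))^41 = (0 2 4 8)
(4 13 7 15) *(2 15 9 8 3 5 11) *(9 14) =(2 15 4 13 7 14 9 8 3 5 11) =[0, 1, 15, 5, 13, 11, 6, 14, 3, 8, 10, 2, 12, 7, 9, 4]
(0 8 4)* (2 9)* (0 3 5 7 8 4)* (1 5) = [4, 5, 9, 1, 3, 7, 6, 8, 0, 2] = (0 4 3 1 5 7 8)(2 9)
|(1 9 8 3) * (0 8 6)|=6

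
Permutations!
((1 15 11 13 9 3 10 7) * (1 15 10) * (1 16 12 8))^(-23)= (1 8 12 16 3 9 13 11 15 7 10)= ((1 10 7 15 11 13 9 3 16 12 8))^(-23)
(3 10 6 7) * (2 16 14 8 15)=[0, 1, 16, 10, 4, 5, 7, 3, 15, 9, 6, 11, 12, 13, 8, 2, 14]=(2 16 14 8 15)(3 10 6 7)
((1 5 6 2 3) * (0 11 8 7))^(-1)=(0 7 8 11)(1 3 2 6 5)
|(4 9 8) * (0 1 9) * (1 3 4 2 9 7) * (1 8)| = 15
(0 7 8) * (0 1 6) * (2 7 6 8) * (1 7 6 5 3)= (0 5 3 1 8 7 2 6)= [5, 8, 6, 1, 4, 3, 0, 2, 7]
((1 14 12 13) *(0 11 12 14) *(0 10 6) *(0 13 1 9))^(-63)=((14)(0 11 12 1 10 6 13 9))^(-63)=(14)(0 11 12 1 10 6 13 9)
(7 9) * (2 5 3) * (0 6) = [6, 1, 5, 2, 4, 3, 0, 9, 8, 7] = (0 6)(2 5 3)(7 9)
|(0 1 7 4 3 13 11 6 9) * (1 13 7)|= 15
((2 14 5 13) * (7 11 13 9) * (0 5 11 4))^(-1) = (0 4 7 9 5)(2 13 11 14)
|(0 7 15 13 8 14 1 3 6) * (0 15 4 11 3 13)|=28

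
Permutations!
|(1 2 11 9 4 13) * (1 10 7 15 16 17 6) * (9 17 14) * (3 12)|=40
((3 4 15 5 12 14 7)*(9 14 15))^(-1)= (3 7 14 9 4)(5 15 12)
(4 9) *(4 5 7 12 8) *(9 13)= (4 13 9 5 7 12 8)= [0, 1, 2, 3, 13, 7, 6, 12, 4, 5, 10, 11, 8, 9]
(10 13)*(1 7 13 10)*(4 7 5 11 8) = (1 5 11 8 4 7 13) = [0, 5, 2, 3, 7, 11, 6, 13, 4, 9, 10, 8, 12, 1]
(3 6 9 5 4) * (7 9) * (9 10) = (3 6 7 10 9 5 4) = [0, 1, 2, 6, 3, 4, 7, 10, 8, 5, 9]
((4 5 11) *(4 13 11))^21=((4 5)(11 13))^21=(4 5)(11 13)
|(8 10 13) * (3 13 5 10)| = 6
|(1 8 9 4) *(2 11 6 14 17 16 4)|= 10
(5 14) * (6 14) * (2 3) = (2 3)(5 6 14) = [0, 1, 3, 2, 4, 6, 14, 7, 8, 9, 10, 11, 12, 13, 5]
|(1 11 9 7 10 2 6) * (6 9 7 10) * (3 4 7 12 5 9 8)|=|(1 11 12 5 9 10 2 8 3 4 7 6)|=12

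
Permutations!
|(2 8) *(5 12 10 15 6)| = |(2 8)(5 12 10 15 6)| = 10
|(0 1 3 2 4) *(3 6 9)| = |(0 1 6 9 3 2 4)| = 7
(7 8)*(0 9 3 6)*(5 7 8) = [9, 1, 2, 6, 4, 7, 0, 5, 8, 3] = (0 9 3 6)(5 7)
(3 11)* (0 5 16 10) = [5, 1, 2, 11, 4, 16, 6, 7, 8, 9, 0, 3, 12, 13, 14, 15, 10] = (0 5 16 10)(3 11)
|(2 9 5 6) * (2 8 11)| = |(2 9 5 6 8 11)| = 6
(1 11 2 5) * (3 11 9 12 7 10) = (1 9 12 7 10 3 11 2 5) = [0, 9, 5, 11, 4, 1, 6, 10, 8, 12, 3, 2, 7]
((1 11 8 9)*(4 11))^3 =(1 8 4 9 11)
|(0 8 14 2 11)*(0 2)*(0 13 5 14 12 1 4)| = 30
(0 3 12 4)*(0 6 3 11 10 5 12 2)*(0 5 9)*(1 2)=(0 11 10 9)(1 2 5 12 4 6 3)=[11, 2, 5, 1, 6, 12, 3, 7, 8, 0, 9, 10, 4]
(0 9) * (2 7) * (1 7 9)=(0 1 7 2 9)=[1, 7, 9, 3, 4, 5, 6, 2, 8, 0]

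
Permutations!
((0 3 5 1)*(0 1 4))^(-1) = ((0 3 5 4))^(-1) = (0 4 5 3)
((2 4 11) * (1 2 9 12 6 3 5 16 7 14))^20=(1 5 9)(2 16 12)(3 11 14)(4 7 6)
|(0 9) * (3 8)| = |(0 9)(3 8)| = 2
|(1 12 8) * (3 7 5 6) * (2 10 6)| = |(1 12 8)(2 10 6 3 7 5)| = 6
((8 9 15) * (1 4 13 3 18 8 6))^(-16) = ((1 4 13 3 18 8 9 15 6))^(-16) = (1 13 18 9 6 4 3 8 15)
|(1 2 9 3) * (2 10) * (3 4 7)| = |(1 10 2 9 4 7 3)| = 7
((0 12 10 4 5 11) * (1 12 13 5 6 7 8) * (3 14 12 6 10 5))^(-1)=((0 13 3 14 12 5 11)(1 6 7 8)(4 10))^(-1)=(0 11 5 12 14 3 13)(1 8 7 6)(4 10)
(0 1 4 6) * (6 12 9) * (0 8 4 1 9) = (0 9 6 8 4 12) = [9, 1, 2, 3, 12, 5, 8, 7, 4, 6, 10, 11, 0]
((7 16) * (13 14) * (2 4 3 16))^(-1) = (2 7 16 3 4)(13 14)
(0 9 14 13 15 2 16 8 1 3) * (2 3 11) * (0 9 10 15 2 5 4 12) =(0 10 15 3 9 14 13 2 16 8 1 11 5 4 12) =[10, 11, 16, 9, 12, 4, 6, 7, 1, 14, 15, 5, 0, 2, 13, 3, 8]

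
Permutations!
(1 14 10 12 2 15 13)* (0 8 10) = (0 8 10 12 2 15 13 1 14) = [8, 14, 15, 3, 4, 5, 6, 7, 10, 9, 12, 11, 2, 1, 0, 13]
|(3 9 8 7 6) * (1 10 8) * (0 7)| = |(0 7 6 3 9 1 10 8)| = 8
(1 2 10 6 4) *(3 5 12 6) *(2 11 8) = (1 11 8 2 10 3 5 12 6 4) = [0, 11, 10, 5, 1, 12, 4, 7, 2, 9, 3, 8, 6]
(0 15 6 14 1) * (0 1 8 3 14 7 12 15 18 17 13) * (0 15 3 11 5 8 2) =(0 18 17 13 15 6 7 12 3 14 2)(5 8 11) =[18, 1, 0, 14, 4, 8, 7, 12, 11, 9, 10, 5, 3, 15, 2, 6, 16, 13, 17]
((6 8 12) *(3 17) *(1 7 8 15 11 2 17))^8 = (1 17 11 6 8)(2 15 12 7 3)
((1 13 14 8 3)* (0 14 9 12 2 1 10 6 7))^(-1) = (0 7 6 10 3 8 14)(1 2 12 9 13)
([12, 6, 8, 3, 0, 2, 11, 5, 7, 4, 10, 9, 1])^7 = (12)(2 5 7 8)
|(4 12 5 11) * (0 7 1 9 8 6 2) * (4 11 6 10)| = |(0 7 1 9 8 10 4 12 5 6 2)| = 11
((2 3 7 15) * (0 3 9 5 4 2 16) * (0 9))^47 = (0 7 16 5 2 3 15 9 4)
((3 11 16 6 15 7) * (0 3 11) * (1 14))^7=(0 3)(1 14)(6 7 16 15 11)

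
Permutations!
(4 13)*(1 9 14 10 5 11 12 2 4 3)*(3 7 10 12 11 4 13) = [0, 9, 13, 1, 3, 4, 6, 10, 8, 14, 5, 11, 2, 7, 12] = (1 9 14 12 2 13 7 10 5 4 3)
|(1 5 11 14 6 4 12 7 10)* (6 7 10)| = |(1 5 11 14 7 6 4 12 10)| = 9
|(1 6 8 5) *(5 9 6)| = 6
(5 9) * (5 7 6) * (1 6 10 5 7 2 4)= (1 6 7 10 5 9 2 4)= [0, 6, 4, 3, 1, 9, 7, 10, 8, 2, 5]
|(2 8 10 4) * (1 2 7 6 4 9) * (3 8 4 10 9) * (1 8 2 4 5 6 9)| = 5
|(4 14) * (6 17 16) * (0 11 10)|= |(0 11 10)(4 14)(6 17 16)|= 6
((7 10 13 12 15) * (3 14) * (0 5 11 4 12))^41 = ((0 5 11 4 12 15 7 10 13)(3 14))^41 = (0 15 5 7 11 10 4 13 12)(3 14)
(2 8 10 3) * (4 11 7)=(2 8 10 3)(4 11 7)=[0, 1, 8, 2, 11, 5, 6, 4, 10, 9, 3, 7]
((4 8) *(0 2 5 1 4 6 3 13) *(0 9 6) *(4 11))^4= (13)(0 11 2 4 5 8 1)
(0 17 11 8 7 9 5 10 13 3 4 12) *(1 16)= (0 17 11 8 7 9 5 10 13 3 4 12)(1 16)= [17, 16, 2, 4, 12, 10, 6, 9, 7, 5, 13, 8, 0, 3, 14, 15, 1, 11]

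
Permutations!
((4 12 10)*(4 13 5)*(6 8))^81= (4 12 10 13 5)(6 8)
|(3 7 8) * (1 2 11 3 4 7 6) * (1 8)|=|(1 2 11 3 6 8 4 7)|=8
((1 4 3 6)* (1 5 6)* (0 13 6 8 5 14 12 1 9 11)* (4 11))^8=((0 13 6 14 12 1 11)(3 9 4)(5 8))^8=(0 13 6 14 12 1 11)(3 4 9)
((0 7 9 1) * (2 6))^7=((0 7 9 1)(2 6))^7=(0 1 9 7)(2 6)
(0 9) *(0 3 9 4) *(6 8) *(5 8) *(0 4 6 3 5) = (0 6)(3 9 5 8) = [6, 1, 2, 9, 4, 8, 0, 7, 3, 5]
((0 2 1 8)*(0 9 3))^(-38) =((0 2 1 8 9 3))^(-38) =(0 9 1)(2 3 8)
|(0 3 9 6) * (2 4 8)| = |(0 3 9 6)(2 4 8)| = 12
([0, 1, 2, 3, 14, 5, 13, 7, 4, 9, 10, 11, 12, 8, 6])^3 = [0, 1, 2, 3, 13, 5, 4, 7, 6, 9, 10, 11, 12, 14, 8]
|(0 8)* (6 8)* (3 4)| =6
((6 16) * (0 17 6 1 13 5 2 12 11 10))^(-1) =(0 10 11 12 2 5 13 1 16 6 17)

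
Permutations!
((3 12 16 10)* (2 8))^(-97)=(2 8)(3 10 16 12)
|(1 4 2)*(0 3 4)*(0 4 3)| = 3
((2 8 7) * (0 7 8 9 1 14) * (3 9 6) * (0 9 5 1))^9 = ((0 7 2 6 3 5 1 14 9))^9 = (14)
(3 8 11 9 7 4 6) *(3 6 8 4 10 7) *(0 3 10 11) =(0 3 4 8)(7 11 9 10) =[3, 1, 2, 4, 8, 5, 6, 11, 0, 10, 7, 9]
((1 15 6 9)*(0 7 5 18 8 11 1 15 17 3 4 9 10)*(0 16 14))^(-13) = ((0 7 5 18 8 11 1 17 3 4 9 15 6 10 16 14))^(-13) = (0 18 1 4 6 14 5 11 3 15 16 7 8 17 9 10)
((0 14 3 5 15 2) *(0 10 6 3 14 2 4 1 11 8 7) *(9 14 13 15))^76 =(0 2 10 6 3 5 9 14 13 15 4 1 11 8 7)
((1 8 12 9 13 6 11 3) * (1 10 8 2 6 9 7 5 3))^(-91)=(1 2 6 11)(3 5 7 12 8 10)(9 13)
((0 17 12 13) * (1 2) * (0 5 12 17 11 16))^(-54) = ((17)(0 11 16)(1 2)(5 12 13))^(-54) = (17)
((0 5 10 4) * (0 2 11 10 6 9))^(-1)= ((0 5 6 9)(2 11 10 4))^(-1)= (0 9 6 5)(2 4 10 11)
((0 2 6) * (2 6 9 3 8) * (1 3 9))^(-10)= ((9)(0 6)(1 3 8 2))^(-10)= (9)(1 8)(2 3)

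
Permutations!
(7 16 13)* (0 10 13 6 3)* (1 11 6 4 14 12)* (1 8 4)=(0 10 13 7 16 1 11 6 3)(4 14 12 8)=[10, 11, 2, 0, 14, 5, 3, 16, 4, 9, 13, 6, 8, 7, 12, 15, 1]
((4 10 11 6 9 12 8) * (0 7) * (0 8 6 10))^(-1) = (0 4 8 7)(6 12 9)(10 11)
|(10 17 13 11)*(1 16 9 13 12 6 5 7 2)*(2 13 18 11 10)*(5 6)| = 6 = |(1 16 9 18 11 2)(5 7 13 10 17 12)|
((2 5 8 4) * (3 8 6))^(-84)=(8)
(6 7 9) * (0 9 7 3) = (0 9 6 3) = [9, 1, 2, 0, 4, 5, 3, 7, 8, 6]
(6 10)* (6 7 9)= (6 10 7 9)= [0, 1, 2, 3, 4, 5, 10, 9, 8, 6, 7]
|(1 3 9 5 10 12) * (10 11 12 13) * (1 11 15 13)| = 14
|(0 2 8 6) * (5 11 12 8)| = 7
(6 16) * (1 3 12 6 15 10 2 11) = (1 3 12 6 16 15 10 2 11) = [0, 3, 11, 12, 4, 5, 16, 7, 8, 9, 2, 1, 6, 13, 14, 10, 15]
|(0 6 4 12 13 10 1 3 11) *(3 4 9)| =5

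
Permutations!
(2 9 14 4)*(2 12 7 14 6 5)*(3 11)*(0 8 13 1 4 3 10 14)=(0 8 13 1 4 12 7)(2 9 6 5)(3 11 10 14)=[8, 4, 9, 11, 12, 2, 5, 0, 13, 6, 14, 10, 7, 1, 3]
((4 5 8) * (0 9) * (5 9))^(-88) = (0 8 9 5 4) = ((0 5 8 4 9))^(-88)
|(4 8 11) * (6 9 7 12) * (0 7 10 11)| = |(0 7 12 6 9 10 11 4 8)| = 9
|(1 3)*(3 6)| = |(1 6 3)| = 3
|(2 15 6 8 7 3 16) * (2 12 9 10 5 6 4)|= 9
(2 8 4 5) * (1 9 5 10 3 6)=(1 9 5 2 8 4 10 3 6)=[0, 9, 8, 6, 10, 2, 1, 7, 4, 5, 3]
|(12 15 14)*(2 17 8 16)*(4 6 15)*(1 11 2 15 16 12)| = |(1 11 2 17 8 12 4 6 16 15 14)| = 11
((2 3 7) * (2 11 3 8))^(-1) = ((2 8)(3 7 11))^(-1) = (2 8)(3 11 7)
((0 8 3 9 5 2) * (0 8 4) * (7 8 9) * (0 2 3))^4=((0 4 2 9 5 3 7 8))^4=(0 5)(2 7)(3 4)(8 9)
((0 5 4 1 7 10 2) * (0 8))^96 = ((0 5 4 1 7 10 2 8))^96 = (10)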